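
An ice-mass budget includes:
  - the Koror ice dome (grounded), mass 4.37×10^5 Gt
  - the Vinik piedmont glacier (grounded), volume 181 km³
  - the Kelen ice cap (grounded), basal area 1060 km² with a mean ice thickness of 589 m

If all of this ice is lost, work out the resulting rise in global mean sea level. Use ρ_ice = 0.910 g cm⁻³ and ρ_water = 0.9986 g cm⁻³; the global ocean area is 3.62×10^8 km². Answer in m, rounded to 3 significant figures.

≈ 1.21 m

Koror: 4.37×10^5 Gt = 4.370×10^17 kg; dividing by ρ_w = 0.9986 g cm⁻³ = 998.6 kg m⁻³ gives 4.376×10^14 m³ of water.
Vinik: 181 km³ × (910/998.6) = 164.9 km³ of water.
Kelen: ice volume = 1060 km² × 589 m = 624.3 km³; 624.3 × (910/998.6) = 568.9 km³ of water.
Total added water ≈ 4.383×10^14 m³ over 3.62×10^14 m² → Δh = 1.21 m.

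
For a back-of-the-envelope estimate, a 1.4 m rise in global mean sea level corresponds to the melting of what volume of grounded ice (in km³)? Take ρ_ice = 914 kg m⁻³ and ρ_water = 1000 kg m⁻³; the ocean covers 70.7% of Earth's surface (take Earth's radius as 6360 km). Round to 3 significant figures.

Required water volume = Δh × A = 1.4 m × 3.59×10^14 m² = 5.031×10^14 m³ = 5.031×10^5 km³.
Ice volume = water volume × ρ_w/ρ_ice = 5.031×10^5 × 1000/914 = 5.50×10^5 km³.

≈ 5.50×10^5 km³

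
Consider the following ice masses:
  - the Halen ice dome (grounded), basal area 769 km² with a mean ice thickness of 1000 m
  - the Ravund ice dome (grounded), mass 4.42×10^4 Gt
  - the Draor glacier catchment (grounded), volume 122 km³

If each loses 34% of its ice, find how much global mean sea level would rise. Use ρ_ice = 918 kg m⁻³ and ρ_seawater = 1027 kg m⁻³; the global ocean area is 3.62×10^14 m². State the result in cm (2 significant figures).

≈ 4.1 cm

Halen: ice volume = 769 km² × 1000 m = 769.0 km³; 0.34 × 769.0 × (918/1027) = 233.7 km³ of water.
Ravund: 0.34 × 4.42×10^4 Gt = 1.503×10^16 kg; dividing by ρ_w = 1027 kg m⁻³ gives 1.463×10^13 m³ of water.
Draor: 0.34 × 122 km³ × (918/1027) = 37.08 km³ of water.
Total added water ≈ 1.490×10^13 m³ over 3.62×10^14 m² → Δh = 0.0412 m = 4.1 cm.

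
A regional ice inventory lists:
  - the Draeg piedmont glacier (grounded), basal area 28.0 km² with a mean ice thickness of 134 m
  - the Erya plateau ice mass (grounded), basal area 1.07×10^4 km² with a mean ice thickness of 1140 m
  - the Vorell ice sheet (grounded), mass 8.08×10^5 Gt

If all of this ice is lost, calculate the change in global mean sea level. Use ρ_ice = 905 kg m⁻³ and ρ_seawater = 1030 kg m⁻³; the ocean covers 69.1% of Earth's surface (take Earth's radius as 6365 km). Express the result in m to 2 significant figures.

≈ 2.3 m

Draeg: ice volume = 28.0 km² × 134 m = 3.752 km³; 3.752 × (905/1030) = 3.297 km³ of water.
Erya: ice volume = 1.07×10^4 km² × 1140 m = 1.220×10^4 km³; 1.220×10^4 × (905/1030) = 1.072×10^4 km³ of water.
Vorell: 8.08×10^5 Gt = 8.080×10^17 kg; dividing by ρ_w = 1030 kg m⁻³ gives 7.845×10^14 m³ of water.
Total added water ≈ 7.952×10^14 m³ over 3.52×10^14 m² → Δh = 2.26 m.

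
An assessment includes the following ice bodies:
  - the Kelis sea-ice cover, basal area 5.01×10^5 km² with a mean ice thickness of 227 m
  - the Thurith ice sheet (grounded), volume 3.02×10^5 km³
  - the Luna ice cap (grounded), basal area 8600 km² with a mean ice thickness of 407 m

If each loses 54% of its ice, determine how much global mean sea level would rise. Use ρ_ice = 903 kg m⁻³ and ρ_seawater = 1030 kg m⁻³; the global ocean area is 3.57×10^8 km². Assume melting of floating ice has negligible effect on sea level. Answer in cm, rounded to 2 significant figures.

≈ 41 cm

The Kelis sea-ice cover is floating and already displaces its own weight of water, so its melt adds essentially nothing to sea level.
Thurith: 0.54 × 3.02×10^5 km³ × (903/1030) = 1.430×10^5 km³ of water.
Luna: ice volume = 8600 km² × 407 m = 3500 km³; 0.54 × 3500 × (903/1030) = 1657 km³ of water.
Total added water ≈ 1.446×10^14 m³ over 3.57×10^14 m² → Δh = 0.405 m = 41 cm.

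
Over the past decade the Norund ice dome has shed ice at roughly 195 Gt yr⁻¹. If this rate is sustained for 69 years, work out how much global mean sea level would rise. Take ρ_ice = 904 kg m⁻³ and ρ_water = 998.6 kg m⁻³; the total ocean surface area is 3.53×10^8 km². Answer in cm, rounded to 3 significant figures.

≈ 3.82 cm

Total mass lost = 195 Gt/yr × 69 yr = 1.346×10^4 Gt = 1.346×10^16 kg.
ρ_w = 998.6 kg m⁻³, so water volume = 1.346×10^16 / 998.6 = 1.347×10^13 m³.
Δh = 1.347×10^13 / 3.53×10^14 = 0.0382 m = 3.82 cm.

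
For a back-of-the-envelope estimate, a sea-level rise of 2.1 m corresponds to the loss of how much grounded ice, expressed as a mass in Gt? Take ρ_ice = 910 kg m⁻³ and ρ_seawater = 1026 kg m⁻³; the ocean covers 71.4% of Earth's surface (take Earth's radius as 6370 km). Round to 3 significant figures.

≈ 7.84×10^5 Gt

Required water volume = Δh × A = 2.1 m × 3.64×10^14 m² = 7.646×10^14 m³.
ρ_w = 1026 kg m⁻³, so the mass of water = 7.646×10^14 m³ × 1026 kg m⁻³ = 7.844×10^17 kg = 7.84×10^5 Gt (and the same mass of ice, by conservation).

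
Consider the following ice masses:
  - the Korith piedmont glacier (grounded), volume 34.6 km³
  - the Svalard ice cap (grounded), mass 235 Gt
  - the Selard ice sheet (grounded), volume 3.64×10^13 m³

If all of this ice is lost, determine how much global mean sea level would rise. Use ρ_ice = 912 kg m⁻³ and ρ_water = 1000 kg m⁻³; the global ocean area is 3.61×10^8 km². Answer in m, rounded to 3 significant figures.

≈ 0.0927 m

Korith: 34.6 km³ × (912/1000) = 31.56 km³ of water.
Svalard: 235 Gt = 2.350×10^14 kg; dividing by ρ_w = 1000 kg m⁻³ gives 2.350×10^11 m³ of water.
Selard: 3.64×10^13 m³ × (912/1000) = 3.320×10^13 m³ of water.
Total added water ≈ 3.346×10^13 m³ over 3.61×10^14 m² → Δh = 0.0927 m.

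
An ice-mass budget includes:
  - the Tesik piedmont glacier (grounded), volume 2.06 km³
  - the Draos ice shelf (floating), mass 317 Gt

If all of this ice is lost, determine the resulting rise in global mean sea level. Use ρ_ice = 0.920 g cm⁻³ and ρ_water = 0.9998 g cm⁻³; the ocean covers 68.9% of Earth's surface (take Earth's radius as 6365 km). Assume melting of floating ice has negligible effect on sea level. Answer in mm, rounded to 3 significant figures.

≈ 5.40×10^-3 mm

Tesik: 2.06 km³ × (920/999.8) = 1.896 km³ of water.
The Draos ice shelf is floating and already displaces its own weight of water, so its melt adds essentially nothing to sea level.
Total added water ≈ 1.896×10^9 m³ over 3.51×10^14 m² → Δh = 5.40×10^-6 m = 5.40×10^-3 mm.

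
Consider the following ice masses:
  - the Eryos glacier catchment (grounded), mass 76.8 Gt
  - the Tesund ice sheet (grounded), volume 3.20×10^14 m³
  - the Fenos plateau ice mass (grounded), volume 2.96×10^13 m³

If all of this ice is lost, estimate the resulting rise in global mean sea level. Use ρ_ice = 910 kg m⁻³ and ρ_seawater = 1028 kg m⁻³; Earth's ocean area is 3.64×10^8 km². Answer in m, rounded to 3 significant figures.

Eryos: 76.8 Gt = 7.680×10^13 kg; dividing by ρ_w = 1028 kg m⁻³ gives 7.471×10^10 m³ of water.
Tesund: 3.20×10^14 m³ × (910/1028) = 2.833×10^14 m³ of water.
Fenos: 2.96×10^13 m³ × (910/1028) = 2.620×10^13 m³ of water.
Total added water ≈ 3.095×10^14 m³ over 3.64×10^14 m² → Δh = 0.850 m.

≈ 0.850 m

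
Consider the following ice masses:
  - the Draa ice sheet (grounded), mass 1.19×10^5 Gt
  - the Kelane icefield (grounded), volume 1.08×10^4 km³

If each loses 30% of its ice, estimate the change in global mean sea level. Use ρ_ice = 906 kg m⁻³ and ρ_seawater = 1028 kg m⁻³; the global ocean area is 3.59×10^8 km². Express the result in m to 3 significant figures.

Draa: 0.3 × 1.19×10^5 Gt = 3.570×10^16 kg; dividing by ρ_w = 1028 kg m⁻³ gives 3.473×10^13 m³ of water.
Kelane: 0.3 × 1.08×10^4 km³ × (906/1028) = 2855 km³ of water.
Total added water ≈ 3.758×10^13 m³ over 3.59×10^14 m² → Δh = 0.105 m.

≈ 0.105 m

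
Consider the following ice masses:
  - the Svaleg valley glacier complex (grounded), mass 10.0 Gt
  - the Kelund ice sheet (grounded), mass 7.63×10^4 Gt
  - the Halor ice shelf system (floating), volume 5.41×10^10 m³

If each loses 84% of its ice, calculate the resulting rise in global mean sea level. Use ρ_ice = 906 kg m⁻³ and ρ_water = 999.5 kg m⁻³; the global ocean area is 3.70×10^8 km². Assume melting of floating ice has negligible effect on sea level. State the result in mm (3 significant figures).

Svaleg: 0.84 × 10.0 Gt = 8.400×10^12 kg; dividing by ρ_w = 999.5 kg m⁻³ gives 8.404×10^9 m³ of water.
Kelund: 0.84 × 7.63×10^4 Gt = 6.409×10^16 kg; dividing by ρ_w = 999.5 kg m⁻³ gives 6.412×10^13 m³ of water.
The Halor ice shelf system is floating and already displaces its own weight of water, so its melt adds essentially nothing to sea level.
Total added water ≈ 6.413×10^13 m³ over 3.70×10^14 m² → Δh = 0.173 m = 173 mm.

≈ 173 mm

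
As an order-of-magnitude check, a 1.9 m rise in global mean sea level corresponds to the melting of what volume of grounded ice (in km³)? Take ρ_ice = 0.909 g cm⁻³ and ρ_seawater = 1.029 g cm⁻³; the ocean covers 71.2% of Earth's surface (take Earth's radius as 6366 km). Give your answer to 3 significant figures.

Required water volume = Δh × A = 1.9 m × 3.63×10^14 m² = 6.889×10^14 m³ = 6.889×10^5 km³.
Ice volume = water volume × ρ_w/ρ_ice = 6.889×10^5 × 1029/909 = 7.80×10^5 km³.

≈ 7.80×10^5 km³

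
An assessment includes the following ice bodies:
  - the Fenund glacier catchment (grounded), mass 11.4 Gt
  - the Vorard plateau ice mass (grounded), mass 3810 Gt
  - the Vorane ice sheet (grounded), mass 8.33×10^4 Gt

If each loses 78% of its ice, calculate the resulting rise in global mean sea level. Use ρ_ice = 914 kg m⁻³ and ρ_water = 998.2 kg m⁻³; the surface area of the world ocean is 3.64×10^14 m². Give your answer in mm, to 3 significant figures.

Fenund: 0.78 × 11.4 Gt = 8.892×10^12 kg; dividing by ρ_w = 998.2 kg m⁻³ gives 8.908×10^9 m³ of water.
Vorard: 0.78 × 3810 Gt = 2.972×10^15 kg; dividing by ρ_w = 998.2 kg m⁻³ gives 2.977×10^12 m³ of water.
Vorane: 0.78 × 8.33×10^4 Gt = 6.497×10^16 kg; dividing by ρ_w = 998.2 kg m⁻³ gives 6.509×10^13 m³ of water.
Total added water ≈ 6.808×10^13 m³ over 3.64×10^14 m² → Δh = 0.187 m = 187 mm.

≈ 187 mm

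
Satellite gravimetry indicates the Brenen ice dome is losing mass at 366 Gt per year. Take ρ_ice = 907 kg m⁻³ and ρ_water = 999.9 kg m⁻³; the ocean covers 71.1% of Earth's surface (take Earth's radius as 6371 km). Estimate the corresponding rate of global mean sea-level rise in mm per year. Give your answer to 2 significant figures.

ρ_w = 999.9 kg m⁻³. Annual water volume added = 366 Gt / ρ_w = 3.660×10^14 kg / 999.9 kg m⁻³ = 3.660×10^11 m³.
Δh per year = 3.660×10^11 / 3.63×10^14 = 1.01×10^-3 m = 1.0 mm.

≈ 1.0 mm/yr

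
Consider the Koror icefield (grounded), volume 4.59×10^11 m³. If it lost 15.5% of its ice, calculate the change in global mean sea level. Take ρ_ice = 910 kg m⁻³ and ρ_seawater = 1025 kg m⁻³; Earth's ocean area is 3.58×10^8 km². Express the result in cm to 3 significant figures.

≈ 0.0176 cm

Koror: 0.155 × 4.59×10^11 m³ × (910/1025) = 6.316×10^10 m³ of water.
Spread over 3.58×10^14 m² of ocean, Δh = 6.316×10^10 / 3.58×10^14 = 1.76×10^-4 m = 0.0176 cm.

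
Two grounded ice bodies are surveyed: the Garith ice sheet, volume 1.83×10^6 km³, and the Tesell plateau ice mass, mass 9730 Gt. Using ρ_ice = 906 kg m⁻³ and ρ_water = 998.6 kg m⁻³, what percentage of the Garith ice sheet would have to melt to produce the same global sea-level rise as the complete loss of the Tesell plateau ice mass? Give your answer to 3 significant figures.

≈ 0.587 %

Equal sea-level rise means equal mass of meltwater, i.e. equal mass of ice lost.
Ice mass of Tesell: 9.730×10^15 kg; ice mass of Garith: 1.658×10^18 kg.
Fraction required = 9.730×10^15 / 1.658×10^18 = 5.87×10^-3 → 0.587 %.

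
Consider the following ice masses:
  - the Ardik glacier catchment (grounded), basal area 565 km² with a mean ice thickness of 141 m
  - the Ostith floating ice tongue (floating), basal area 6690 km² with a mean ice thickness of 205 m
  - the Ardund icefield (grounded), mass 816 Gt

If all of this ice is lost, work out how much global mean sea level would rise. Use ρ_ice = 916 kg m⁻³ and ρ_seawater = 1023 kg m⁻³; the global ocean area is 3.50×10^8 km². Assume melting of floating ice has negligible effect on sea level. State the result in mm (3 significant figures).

≈ 2.48 mm

Ardik: ice volume = 565 km² × 141 m = 79.67 km³; 79.67 × (916/1023) = 71.33 km³ of water.
The Ostith floating ice tongue is floating and already displaces its own weight of water, so its melt adds essentially nothing to sea level.
Ardund: 816 Gt = 8.160×10^14 kg; dividing by ρ_w = 1023 kg m⁻³ gives 7.977×10^11 m³ of water.
Total added water ≈ 8.690×10^11 m³ over 3.50×10^14 m² → Δh = 2.48×10^-3 m = 2.48 mm.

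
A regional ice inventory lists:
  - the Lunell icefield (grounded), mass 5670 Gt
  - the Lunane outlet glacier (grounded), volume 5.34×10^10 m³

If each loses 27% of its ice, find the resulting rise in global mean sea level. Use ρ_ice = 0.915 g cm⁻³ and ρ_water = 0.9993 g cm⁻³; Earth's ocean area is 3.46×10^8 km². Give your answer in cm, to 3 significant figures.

Lunell: 0.27 × 5670 Gt = 1.531×10^15 kg; dividing by ρ_w = 0.9993 g cm⁻³ = 999.3 kg m⁻³ gives 1.532×10^12 m³ of water.
Lunane: 0.27 × 5.34×10^10 m³ × (915/999.3) = 1.320×10^10 m³ of water.
Total added water ≈ 1.545×10^12 m³ over 3.46×10^14 m² → Δh = 4.47×10^-3 m = 0.447 cm.

≈ 0.447 cm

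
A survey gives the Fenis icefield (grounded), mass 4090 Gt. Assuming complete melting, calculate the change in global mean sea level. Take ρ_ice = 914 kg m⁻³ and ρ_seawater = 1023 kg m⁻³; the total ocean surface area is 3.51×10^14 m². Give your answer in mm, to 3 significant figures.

≈ 11.4 mm

Fenis: 4090 Gt = 4.090×10^15 kg; dividing by ρ_w = 1023 kg m⁻³ gives 3.998×10^12 m³ of water.
Spread over 3.51×10^14 m² of ocean, Δh = 3.998×10^12 / 3.51×10^14 = 0.0114 m = 11.4 mm.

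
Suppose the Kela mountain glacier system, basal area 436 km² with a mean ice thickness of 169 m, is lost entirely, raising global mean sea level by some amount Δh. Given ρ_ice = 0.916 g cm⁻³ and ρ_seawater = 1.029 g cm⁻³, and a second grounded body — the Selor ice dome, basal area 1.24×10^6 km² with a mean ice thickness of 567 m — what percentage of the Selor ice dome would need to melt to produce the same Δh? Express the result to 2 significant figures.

≈ 0.010 %

Equal sea-level rise means equal mass of meltwater, i.e. equal mass of ice lost.
Ice mass of Kela: 6.749×10^13 kg; ice mass of Selor: 6.440×10^17 kg.
Fraction required = 6.749×10^13 / 6.440×10^17 = 1.05×10^-4 → 0.010 %.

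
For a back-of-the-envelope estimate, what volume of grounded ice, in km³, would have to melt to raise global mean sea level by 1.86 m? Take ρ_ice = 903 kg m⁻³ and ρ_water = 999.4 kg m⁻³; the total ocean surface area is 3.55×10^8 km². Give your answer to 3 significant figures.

≈ 7.31×10^5 km³

Required water volume = Δh × A = 1.86 m × 3.55×10^14 m² = 6.603×10^14 m³ = 6.603×10^5 km³.
Ice volume = water volume × ρ_w/ρ_ice = 6.603×10^5 × 999.4/903 = 7.31×10^5 km³.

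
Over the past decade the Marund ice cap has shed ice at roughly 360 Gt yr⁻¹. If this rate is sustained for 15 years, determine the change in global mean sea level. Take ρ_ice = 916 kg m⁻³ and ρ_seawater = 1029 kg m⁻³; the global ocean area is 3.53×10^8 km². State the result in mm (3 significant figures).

Total mass lost = 360 Gt/yr × 15 yr = 5400 Gt = 5.400×10^15 kg.
ρ_w = 1029 kg m⁻³, so water volume = 5.400×10^15 / 1029 = 5.248×10^12 m³.
Δh = 5.248×10^12 / 3.53×10^14 = 0.0149 m = 14.9 mm.

≈ 14.9 mm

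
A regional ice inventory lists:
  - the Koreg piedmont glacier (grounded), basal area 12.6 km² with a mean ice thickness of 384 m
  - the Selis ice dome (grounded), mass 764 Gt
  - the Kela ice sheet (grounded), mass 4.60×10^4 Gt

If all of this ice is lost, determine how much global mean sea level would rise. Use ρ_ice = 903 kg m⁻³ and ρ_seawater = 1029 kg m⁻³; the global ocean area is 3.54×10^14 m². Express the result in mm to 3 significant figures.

Koreg: ice volume = 12.6 km² × 384 m = 4.838 km³; 4.838 × (903/1029) = 4.246 km³ of water.
Selis: 764 Gt = 7.640×10^14 kg; dividing by ρ_w = 1029 kg m⁻³ gives 7.425×10^11 m³ of water.
Kela: 4.60×10^4 Gt = 4.600×10^16 kg; dividing by ρ_w = 1029 kg m⁻³ gives 4.470×10^13 m³ of water.
Total added water ≈ 4.545×10^13 m³ over 3.54×10^14 m² → Δh = 0.128 m = 128 mm.

≈ 128 mm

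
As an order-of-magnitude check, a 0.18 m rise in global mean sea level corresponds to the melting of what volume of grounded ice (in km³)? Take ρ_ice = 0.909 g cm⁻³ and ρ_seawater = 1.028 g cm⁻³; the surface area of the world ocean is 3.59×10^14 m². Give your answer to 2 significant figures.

≈ 7.3×10^4 km³

Required water volume = Δh × A = 0.18 m × 3.59×10^14 m² = 6.462×10^13 m³ = 6.462×10^4 km³.
Ice volume = water volume × ρ_w/ρ_ice = 6.462×10^4 × 1028/909 = 7.3×10^4 km³.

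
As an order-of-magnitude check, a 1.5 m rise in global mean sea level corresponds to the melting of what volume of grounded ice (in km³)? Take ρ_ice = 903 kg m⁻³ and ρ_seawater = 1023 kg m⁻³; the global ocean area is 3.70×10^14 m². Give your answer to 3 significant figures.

Required water volume = Δh × A = 1.5 m × 3.70×10^14 m² = 5.550×10^14 m³ = 5.550×10^5 km³.
Ice volume = water volume × ρ_w/ρ_ice = 5.550×10^5 × 1023/903 = 6.29×10^5 km³.

≈ 6.29×10^5 km³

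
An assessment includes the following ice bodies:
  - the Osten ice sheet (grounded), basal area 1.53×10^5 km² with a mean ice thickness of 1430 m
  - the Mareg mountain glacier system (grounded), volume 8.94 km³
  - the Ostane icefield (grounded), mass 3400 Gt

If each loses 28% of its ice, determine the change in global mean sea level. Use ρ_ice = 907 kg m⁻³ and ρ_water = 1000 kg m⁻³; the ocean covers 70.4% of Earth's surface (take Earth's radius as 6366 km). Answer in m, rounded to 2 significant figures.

Osten: ice volume = 1.53×10^5 km² × 1430 m = 2.188×10^5 km³; 0.28 × 2.188×10^5 × (907/1000) = 5.556×10^4 km³ of water.
Mareg: 0.28 × 8.94 km³ × (907/1000) = 2.270 km³ of water.
Ostane: 0.28 × 3400 Gt = 9.520×10^14 kg; dividing by ρ_w = 1000 kg m⁻³ gives 9.520×10^11 m³ of water.
Total added water ≈ 5.652×10^13 m³ over 3.59×10^14 m² → Δh = 0.158 m.

≈ 0.16 m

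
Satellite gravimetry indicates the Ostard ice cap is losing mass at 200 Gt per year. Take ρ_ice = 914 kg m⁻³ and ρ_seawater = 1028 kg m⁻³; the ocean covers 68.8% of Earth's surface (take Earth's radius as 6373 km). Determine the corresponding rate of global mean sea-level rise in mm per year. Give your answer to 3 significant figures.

ρ_w = 1028 kg m⁻³. Annual water volume added = 200 Gt / ρ_w = 2.000×10^14 kg / 1028 kg m⁻³ = 1.946×10^11 m³.
Δh per year = 1.946×10^11 / 3.51×10^14 = 5.54×10^-4 m = 0.554 mm.

≈ 0.554 mm/yr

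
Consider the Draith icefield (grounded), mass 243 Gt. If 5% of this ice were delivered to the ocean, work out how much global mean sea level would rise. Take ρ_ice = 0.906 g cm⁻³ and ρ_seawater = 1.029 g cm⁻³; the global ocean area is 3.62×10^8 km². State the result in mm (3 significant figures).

≈ 0.0326 mm

Draith: 0.05 × 243 Gt = 1.215×10^13 kg; dividing by ρ_w = 1.029 g cm⁻³ = 1029 kg m⁻³ gives 1.181×10^10 m³ of water.
Spread over 3.62×10^14 m² of ocean, Δh = 1.181×10^10 / 3.62×10^14 = 3.26×10^-5 m = 0.0326 mm.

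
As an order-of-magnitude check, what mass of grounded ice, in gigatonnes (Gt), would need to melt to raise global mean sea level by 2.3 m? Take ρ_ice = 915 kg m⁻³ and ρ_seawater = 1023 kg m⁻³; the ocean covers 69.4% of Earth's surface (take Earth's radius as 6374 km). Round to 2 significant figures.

Required water volume = Δh × A = 2.3 m × 3.54×10^14 m² = 8.149×10^14 m³.
ρ_w = 1023 kg m⁻³, so the mass of water = 8.149×10^14 m³ × 1023 kg m⁻³ = 8.337×10^17 kg = 8.3×10^5 Gt (and the same mass of ice, by conservation).

≈ 8.3×10^5 Gt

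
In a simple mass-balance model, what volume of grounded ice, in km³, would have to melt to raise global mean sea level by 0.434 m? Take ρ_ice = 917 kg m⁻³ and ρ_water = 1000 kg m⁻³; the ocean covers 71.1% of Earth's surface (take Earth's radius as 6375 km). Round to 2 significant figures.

Required water volume = Δh × A = 0.434 m × 3.63×10^14 m² = 1.576×10^14 m³ = 1.576×10^5 km³.
Ice volume = water volume × ρ_w/ρ_ice = 1.576×10^5 × 1000/917 = 1.7×10^5 km³.

≈ 1.7×10^5 km³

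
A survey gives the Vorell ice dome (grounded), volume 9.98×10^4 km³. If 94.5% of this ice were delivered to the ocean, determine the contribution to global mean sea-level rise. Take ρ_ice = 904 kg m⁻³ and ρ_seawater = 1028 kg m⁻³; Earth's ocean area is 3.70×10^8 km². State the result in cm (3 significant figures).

≈ 22.4 cm

Vorell: 0.945 × 9.98×10^4 km³ × (904/1028) = 8.293×10^4 km³ of water.
Spread over 3.70×10^14 m² of ocean, Δh = 8.293×10^13 / 3.70×10^14 = 0.224 m = 22.4 cm.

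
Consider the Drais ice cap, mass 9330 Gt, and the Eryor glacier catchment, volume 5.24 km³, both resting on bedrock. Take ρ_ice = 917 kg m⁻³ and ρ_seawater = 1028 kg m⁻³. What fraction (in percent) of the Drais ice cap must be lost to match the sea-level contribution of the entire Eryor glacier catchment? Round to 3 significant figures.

Equal sea-level rise means equal mass of meltwater, i.e. equal mass of ice lost.
Ice mass of Eryor: 4.805×10^12 kg; ice mass of Drais: 9.330×10^15 kg.
Fraction required = 4.805×10^12 / 9.330×10^15 = 5.15×10^-4 → 0.0515 %.

≈ 0.0515 %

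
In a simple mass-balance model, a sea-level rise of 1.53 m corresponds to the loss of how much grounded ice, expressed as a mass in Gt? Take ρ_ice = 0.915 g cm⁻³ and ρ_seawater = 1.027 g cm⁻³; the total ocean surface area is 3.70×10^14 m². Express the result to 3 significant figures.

Required water volume = Δh × A = 1.53 m × 3.70×10^14 m² = 5.661×10^14 m³.
ρ_w = 1.027 g cm⁻³ = 1027 kg m⁻³, so the mass of water = 5.661×10^14 m³ × 1027 kg m⁻³ = 5.814×10^17 kg = 5.81×10^5 Gt (and the same mass of ice, by conservation).

≈ 5.81×10^5 Gt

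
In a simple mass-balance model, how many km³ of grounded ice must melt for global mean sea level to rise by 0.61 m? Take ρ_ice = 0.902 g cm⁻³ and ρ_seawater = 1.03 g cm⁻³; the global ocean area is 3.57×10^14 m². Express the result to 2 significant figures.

Required water volume = Δh × A = 0.61 m × 3.57×10^14 m² = 2.178×10^14 m³ = 2.178×10^5 km³.
Ice volume = water volume × ρ_w/ρ_ice = 2.178×10^5 × 1030/902 = 2.5×10^5 km³.

≈ 2.5×10^5 km³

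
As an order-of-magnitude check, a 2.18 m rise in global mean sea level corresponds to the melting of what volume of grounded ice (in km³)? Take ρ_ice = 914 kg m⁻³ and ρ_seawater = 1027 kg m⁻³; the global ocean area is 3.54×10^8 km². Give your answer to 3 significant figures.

Required water volume = Δh × A = 2.18 m × 3.54×10^14 m² = 7.717×10^14 m³ = 7.717×10^5 km³.
Ice volume = water volume × ρ_w/ρ_ice = 7.717×10^5 × 1027/914 = 8.67×10^5 km³.

≈ 8.67×10^5 km³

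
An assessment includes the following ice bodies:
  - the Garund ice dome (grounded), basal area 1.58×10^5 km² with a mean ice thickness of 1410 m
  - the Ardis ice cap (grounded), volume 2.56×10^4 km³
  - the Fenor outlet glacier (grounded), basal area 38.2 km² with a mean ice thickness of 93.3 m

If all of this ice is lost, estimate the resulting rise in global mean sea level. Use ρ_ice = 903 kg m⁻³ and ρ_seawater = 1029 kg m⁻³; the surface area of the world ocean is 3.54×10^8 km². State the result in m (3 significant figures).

Garund: ice volume = 1.58×10^5 km² × 1410 m = 2.228×10^5 km³; 2.228×10^5 × (903/1029) = 1.955×10^5 km³ of water.
Ardis: 2.56×10^4 km³ × (903/1029) = 2.247×10^4 km³ of water.
Fenor: ice volume = 38.2 km² × 93.3 m = 3.564 km³; 3.564 × (903/1029) = 3.128 km³ of water.
Total added water ≈ 2.180×10^14 m³ over 3.54×10^14 m² → Δh = 0.616 m.

≈ 0.616 m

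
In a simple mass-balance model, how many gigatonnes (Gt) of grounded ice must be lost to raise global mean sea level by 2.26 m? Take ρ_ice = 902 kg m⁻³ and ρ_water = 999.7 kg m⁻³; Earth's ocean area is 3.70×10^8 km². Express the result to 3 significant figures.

≈ 8.36×10^5 Gt

Required water volume = Δh × A = 2.26 m × 3.70×10^14 m² = 8.362×10^14 m³.
ρ_w = 999.7 kg m⁻³, so the mass of water = 8.362×10^14 m³ × 999.7 kg m⁻³ = 8.359×10^17 kg = 8.36×10^5 Gt (and the same mass of ice, by conservation).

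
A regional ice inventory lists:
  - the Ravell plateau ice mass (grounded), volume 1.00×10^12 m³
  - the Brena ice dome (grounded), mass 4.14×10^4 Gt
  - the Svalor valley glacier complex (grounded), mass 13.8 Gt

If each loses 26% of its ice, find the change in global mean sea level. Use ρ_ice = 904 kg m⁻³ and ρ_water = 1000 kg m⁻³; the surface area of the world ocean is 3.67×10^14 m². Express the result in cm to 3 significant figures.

Ravell: 0.26 × 1.00×10^12 m³ × (904/1000) = 2.350×10^11 m³ of water.
Brena: 0.26 × 4.14×10^4 Gt = 1.076×10^16 kg; dividing by ρ_w = 1000 kg m⁻³ gives 1.076×10^13 m³ of water.
Svalor: 0.26 × 13.8 Gt = 3.588×10^12 kg; dividing by ρ_w = 1000 kg m⁻³ gives 3.588×10^9 m³ of water.
Total added water ≈ 1.100×10^13 m³ over 3.67×10^14 m² → Δh = 0.0300 m = 3.00 cm.

≈ 3.00 cm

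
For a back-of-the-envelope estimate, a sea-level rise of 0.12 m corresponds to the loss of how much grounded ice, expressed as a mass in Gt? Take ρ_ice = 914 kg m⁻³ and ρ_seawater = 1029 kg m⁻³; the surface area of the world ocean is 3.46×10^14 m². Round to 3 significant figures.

Required water volume = Δh × A = 0.12 m × 3.46×10^14 m² = 4.152×10^13 m³.
ρ_w = 1029 kg m⁻³, so the mass of water = 4.152×10^13 m³ × 1029 kg m⁻³ = 4.272×10^16 kg = 4.27×10^4 Gt (and the same mass of ice, by conservation).

≈ 4.27×10^4 Gt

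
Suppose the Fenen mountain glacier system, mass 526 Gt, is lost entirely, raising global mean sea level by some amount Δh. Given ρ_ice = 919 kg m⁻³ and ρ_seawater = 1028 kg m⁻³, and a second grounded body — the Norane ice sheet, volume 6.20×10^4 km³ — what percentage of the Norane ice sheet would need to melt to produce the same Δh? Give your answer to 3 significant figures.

Equal sea-level rise means equal mass of meltwater, i.e. equal mass of ice lost.
Ice mass of Fenen: 5.260×10^14 kg; ice mass of Norane: 5.698×10^16 kg.
Fraction required = 5.260×10^14 / 5.698×10^16 = 9.23×10^-3 → 0.923 %.

≈ 0.923 %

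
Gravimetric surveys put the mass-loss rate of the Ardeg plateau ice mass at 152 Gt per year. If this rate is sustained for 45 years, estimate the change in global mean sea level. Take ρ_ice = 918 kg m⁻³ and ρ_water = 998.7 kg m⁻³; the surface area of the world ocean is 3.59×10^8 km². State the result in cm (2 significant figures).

Total mass lost = 152 Gt/yr × 45 yr = 6840 Gt = 6.840×10^15 kg.
ρ_w = 998.7 kg m⁻³, so water volume = 6.840×10^15 / 998.7 = 6.849×10^12 m³.
Δh = 6.849×10^12 / 3.59×10^14 = 0.0191 m = 1.9 cm.

≈ 1.9 cm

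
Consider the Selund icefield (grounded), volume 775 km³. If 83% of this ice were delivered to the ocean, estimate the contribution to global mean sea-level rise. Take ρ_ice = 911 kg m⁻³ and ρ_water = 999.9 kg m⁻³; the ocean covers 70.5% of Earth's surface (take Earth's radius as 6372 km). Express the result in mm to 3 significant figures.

≈ 1.63 mm

Selund: 0.83 × 775 km³ × (911/999.9) = 586.1 km³ of water.
Spread over 3.60×10^14 m² of ocean, Δh = 5.861×10^11 / 3.60×10^14 = 1.63×10^-3 m = 1.63 mm.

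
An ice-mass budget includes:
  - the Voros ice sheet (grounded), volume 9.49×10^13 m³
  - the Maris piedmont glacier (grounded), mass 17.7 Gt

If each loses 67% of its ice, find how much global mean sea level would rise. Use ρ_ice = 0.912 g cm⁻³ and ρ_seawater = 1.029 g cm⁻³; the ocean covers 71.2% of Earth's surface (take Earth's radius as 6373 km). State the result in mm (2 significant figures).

≈ 160 mm

Voros: 0.67 × 9.49×10^13 m³ × (912/1029) = 5.635×10^13 m³ of water.
Maris: 0.67 × 17.7 Gt = 1.186×10^13 kg; dividing by ρ_w = 1.029 g cm⁻³ = 1029 kg m⁻³ gives 1.152×10^10 m³ of water.
Total added water ≈ 5.636×10^13 m³ over 3.63×10^14 m² → Δh = 0.155 m = 160 mm.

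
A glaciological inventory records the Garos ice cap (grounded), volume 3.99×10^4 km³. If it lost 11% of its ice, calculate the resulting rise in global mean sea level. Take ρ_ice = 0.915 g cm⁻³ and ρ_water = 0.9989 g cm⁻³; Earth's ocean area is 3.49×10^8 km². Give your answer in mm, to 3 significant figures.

≈ 11.5 mm

Garos: 0.11 × 3.99×10^4 km³ × (915/998.9) = 4020 km³ of water.
Spread over 3.49×10^14 m² of ocean, Δh = 4.020×10^12 / 3.49×10^14 = 0.0115 m = 11.5 mm.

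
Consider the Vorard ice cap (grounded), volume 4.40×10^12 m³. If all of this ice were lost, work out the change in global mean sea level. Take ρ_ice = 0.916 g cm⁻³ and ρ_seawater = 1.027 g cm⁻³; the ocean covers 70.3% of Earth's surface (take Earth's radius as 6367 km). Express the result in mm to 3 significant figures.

≈ 11.0 mm

Vorard: 4.40×10^12 m³ × (916/1027) = 3.924×10^12 m³ of water.
Spread over 3.58×10^14 m² of ocean, Δh = 3.924×10^12 / 3.58×10^14 = 0.0110 m = 11.0 mm.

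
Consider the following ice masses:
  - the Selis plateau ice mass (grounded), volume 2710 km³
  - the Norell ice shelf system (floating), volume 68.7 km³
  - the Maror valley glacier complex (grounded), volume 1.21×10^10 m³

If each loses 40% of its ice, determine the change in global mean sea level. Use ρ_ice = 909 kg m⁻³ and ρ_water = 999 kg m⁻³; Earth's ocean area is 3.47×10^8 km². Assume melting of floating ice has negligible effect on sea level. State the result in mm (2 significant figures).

≈ 2.9 mm

Selis: 0.4 × 2710 km³ × (909/999) = 986.3 km³ of water.
The Norell ice shelf system is floating and already displaces its own weight of water, so its melt adds essentially nothing to sea level.
Maror: 0.4 × 1.21×10^10 m³ × (909/999) = 4.404×10^9 m³ of water.
Total added water ≈ 9.907×10^11 m³ over 3.47×10^14 m² → Δh = 2.86×10^-3 m = 2.9 mm.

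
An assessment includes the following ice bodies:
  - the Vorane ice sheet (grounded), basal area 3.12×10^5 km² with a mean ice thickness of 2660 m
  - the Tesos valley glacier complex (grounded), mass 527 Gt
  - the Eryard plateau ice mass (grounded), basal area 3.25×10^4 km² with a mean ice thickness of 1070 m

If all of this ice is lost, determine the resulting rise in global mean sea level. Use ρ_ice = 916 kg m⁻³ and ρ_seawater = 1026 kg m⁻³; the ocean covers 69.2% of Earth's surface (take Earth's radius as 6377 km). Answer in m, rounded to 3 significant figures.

≈ 2.18 m

Vorane: ice volume = 3.12×10^5 km² × 2660 m = 8.299×10^5 km³; 8.299×10^5 × (916/1026) = 7.409×10^5 km³ of water.
Tesos: 527 Gt = 5.270×10^14 kg; dividing by ρ_w = 1026 kg m⁻³ gives 5.136×10^11 m³ of water.
Eryard: ice volume = 3.25×10^4 km² × 1070 m = 3.478×10^4 km³; 3.478×10^4 × (916/1026) = 3.105×10^4 km³ of water.
Total added water ≈ 7.725×10^14 m³ over 3.54×10^14 m² → Δh = 2.18 m.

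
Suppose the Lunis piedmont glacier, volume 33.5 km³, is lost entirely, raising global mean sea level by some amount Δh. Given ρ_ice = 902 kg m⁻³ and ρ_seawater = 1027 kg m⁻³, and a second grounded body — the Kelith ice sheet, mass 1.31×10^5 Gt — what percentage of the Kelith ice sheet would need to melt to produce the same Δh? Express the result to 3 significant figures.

≈ 0.0231 %

Equal sea-level rise means equal mass of meltwater, i.e. equal mass of ice lost.
Ice mass of Lunis: 3.022×10^13 kg; ice mass of Kelith: 1.310×10^17 kg.
Fraction required = 3.022×10^13 / 1.310×10^17 = 2.31×10^-4 → 0.0231 %.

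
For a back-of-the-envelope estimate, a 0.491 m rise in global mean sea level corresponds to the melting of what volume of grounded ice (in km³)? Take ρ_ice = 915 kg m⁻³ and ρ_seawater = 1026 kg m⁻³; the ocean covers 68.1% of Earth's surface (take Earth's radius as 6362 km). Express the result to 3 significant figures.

Required water volume = Δh × A = 0.491 m × 3.46×10^14 m² = 1.701×10^14 m³ = 1.701×10^5 km³.
Ice volume = water volume × ρ_w/ρ_ice = 1.701×10^5 × 1026/915 = 1.91×10^5 km³.

≈ 1.91×10^5 km³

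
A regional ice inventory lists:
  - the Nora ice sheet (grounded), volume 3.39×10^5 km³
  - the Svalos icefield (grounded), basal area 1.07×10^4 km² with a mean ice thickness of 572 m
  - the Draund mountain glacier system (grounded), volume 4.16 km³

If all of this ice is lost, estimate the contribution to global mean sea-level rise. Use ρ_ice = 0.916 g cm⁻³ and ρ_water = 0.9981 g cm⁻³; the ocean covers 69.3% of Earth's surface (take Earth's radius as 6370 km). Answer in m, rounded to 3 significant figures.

Nora: 3.39×10^5 km³ × (916/998.1) = 3.111×10^5 km³ of water.
Svalos: ice volume = 1.07×10^4 km² × 572 m = 6120 km³; 6120 × (916/998.1) = 5617 km³ of water.
Draund: 4.16 km³ × (916/998.1) = 3.818 km³ of water.
Total added water ≈ 3.167×10^14 m³ over 3.53×10^14 m² → Δh = 0.896 m.

≈ 0.896 m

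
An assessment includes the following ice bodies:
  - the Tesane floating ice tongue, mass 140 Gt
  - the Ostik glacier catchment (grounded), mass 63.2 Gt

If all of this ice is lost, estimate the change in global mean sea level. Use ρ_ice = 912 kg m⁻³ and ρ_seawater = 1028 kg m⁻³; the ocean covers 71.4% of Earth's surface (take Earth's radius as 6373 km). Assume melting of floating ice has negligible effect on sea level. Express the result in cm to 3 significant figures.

The Tesane floating ice tongue is floating and already displaces its own weight of water, so its melt adds essentially nothing to sea level.
Ostik: 63.2 Gt = 6.320×10^13 kg; dividing by ρ_w = 1028 kg m⁻³ gives 6.148×10^10 m³ of water.
Total added water ≈ 6.148×10^10 m³ over 3.64×10^14 m² → Δh = 1.69×10^-4 m = 0.0169 cm.

≈ 0.0169 cm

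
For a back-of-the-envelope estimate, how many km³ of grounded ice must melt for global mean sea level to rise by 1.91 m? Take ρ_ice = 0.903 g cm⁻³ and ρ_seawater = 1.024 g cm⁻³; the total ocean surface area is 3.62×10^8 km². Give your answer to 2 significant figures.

≈ 7.8×10^5 km³

Required water volume = Δh × A = 1.91 m × 3.62×10^14 m² = 6.914×10^14 m³ = 6.914×10^5 km³.
Ice volume = water volume × ρ_w/ρ_ice = 6.914×10^5 × 1024/903 = 7.8×10^5 km³.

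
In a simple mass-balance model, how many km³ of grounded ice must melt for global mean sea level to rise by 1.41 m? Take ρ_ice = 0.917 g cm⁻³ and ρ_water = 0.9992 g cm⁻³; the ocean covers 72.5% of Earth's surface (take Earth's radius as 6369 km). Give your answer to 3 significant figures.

Required water volume = Δh × A = 1.41 m × 3.70×10^14 m² = 5.211×10^14 m³ = 5.211×10^5 km³.
Ice volume = water volume × ρ_w/ρ_ice = 5.211×10^5 × 999.2/917 = 5.68×10^5 km³.

≈ 5.68×10^5 km³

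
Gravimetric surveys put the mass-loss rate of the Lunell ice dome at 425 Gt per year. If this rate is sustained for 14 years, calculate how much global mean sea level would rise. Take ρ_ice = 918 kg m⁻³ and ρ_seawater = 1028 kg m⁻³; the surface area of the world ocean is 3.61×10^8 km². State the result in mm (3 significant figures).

Total mass lost = 425 Gt/yr × 14 yr = 5950 Gt = 5.950×10^15 kg.
ρ_w = 1028 kg m⁻³, so water volume = 5.950×10^15 / 1028 = 5.788×10^12 m³.
Δh = 5.788×10^12 / 3.61×10^14 = 0.0160 m = 16.0 mm.

≈ 16.0 mm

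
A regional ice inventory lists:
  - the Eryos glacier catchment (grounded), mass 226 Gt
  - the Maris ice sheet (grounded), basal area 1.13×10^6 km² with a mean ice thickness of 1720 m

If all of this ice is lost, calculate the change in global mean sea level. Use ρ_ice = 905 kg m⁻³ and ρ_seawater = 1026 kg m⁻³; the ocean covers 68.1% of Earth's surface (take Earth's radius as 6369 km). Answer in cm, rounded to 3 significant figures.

≈ 494 cm

Eryos: 226 Gt = 2.260×10^14 kg; dividing by ρ_w = 1026 kg m⁻³ gives 2.203×10^11 m³ of water.
Maris: ice volume = 1.13×10^6 km² × 1720 m = 1.944×10^6 km³; 1.944×10^6 × (905/1026) = 1.714×10^6 km³ of water.
Total added water ≈ 1.715×10^15 m³ over 3.47×10^14 m² → Δh = 4.94 m = 494 cm.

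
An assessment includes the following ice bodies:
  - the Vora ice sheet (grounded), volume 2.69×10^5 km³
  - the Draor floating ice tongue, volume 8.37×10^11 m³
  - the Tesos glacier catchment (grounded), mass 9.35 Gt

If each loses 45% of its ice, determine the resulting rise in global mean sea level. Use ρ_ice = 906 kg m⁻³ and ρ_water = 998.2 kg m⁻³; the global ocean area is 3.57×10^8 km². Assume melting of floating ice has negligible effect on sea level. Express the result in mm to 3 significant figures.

≈ 308 mm

Vora: 0.45 × 2.69×10^5 km³ × (906/998.2) = 1.099×10^5 km³ of water.
The Draor floating ice tongue is floating and already displaces its own weight of water, so its melt adds essentially nothing to sea level.
Tesos: 0.45 × 9.35 Gt = 4.207×10^12 kg; dividing by ρ_w = 998.2 kg m⁻³ gives 4.215×10^9 m³ of water.
Total added water ≈ 1.099×10^14 m³ over 3.57×10^14 m² → Δh = 0.308 m = 308 mm.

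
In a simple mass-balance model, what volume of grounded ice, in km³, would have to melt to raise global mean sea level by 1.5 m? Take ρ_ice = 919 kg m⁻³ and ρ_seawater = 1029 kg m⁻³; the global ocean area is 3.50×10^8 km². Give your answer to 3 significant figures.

Required water volume = Δh × A = 1.5 m × 3.50×10^14 m² = 5.250×10^14 m³ = 5.250×10^5 km³.
Ice volume = water volume × ρ_w/ρ_ice = 5.250×10^5 × 1029/919 = 5.88×10^5 km³.

≈ 5.88×10^5 km³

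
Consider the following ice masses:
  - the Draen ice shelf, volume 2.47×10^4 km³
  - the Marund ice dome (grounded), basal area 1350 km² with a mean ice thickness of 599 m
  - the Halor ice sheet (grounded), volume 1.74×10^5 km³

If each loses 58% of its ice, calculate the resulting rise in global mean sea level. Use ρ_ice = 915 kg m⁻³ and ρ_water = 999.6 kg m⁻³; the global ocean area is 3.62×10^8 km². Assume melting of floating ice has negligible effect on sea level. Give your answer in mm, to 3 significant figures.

The Draen ice shelf is floating and already displaces its own weight of water, so its melt adds essentially nothing to sea level.
Marund: ice volume = 1350 km² × 599 m = 808.6 km³; 0.58 × 808.6 × (915/999.6) = 429.3 km³ of water.
Halor: 0.58 × 1.74×10^5 km³ × (915/999.6) = 9.238×10^4 km³ of water.
Total added water ≈ 9.281×10^13 m³ over 3.62×10^14 m² → Δh = 0.256 m = 256 mm.

≈ 256 mm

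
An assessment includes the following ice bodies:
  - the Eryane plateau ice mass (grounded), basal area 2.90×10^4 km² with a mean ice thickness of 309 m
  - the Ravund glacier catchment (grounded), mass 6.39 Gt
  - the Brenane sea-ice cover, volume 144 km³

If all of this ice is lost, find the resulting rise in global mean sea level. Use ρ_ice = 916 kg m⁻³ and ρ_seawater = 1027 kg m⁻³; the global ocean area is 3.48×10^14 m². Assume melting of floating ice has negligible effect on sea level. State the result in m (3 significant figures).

Eryane: ice volume = 2.90×10^4 km² × 309 m = 8961 km³; 8961 × (916/1027) = 7992 km³ of water.
Ravund: 6.39 Gt = 6.390×10^12 kg; dividing by ρ_w = 1027 kg m⁻³ gives 6.222×10^9 m³ of water.
The Brenane sea-ice cover is floating and already displaces its own weight of water, so its melt adds essentially nothing to sea level.
Total added water ≈ 7.999×10^12 m³ over 3.48×10^14 m² → Δh = 0.0230 m.

≈ 0.0230 m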